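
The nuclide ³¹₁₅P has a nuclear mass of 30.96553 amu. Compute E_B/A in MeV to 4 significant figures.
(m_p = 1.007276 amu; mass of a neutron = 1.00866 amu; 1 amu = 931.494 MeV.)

With 15 protons and 16 neutrons (A = 31):
Σm = 15·m_p + 16·m_n = 15.109140 + 16.13856 = 31.247700 amu
The mass defect is 31.247700 − 30.96553 = 0.282170 amu.
E_B = 0.282170 × 931.494 = 262.840 MeV
BE/A = 262.840 MeV / 31 = 8.479 MeV/nucleon

8.479 MeV/nucleon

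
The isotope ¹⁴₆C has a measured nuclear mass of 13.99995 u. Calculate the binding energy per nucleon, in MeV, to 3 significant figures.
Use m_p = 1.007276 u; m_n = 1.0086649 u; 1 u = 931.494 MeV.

Z = 6, so N = A − Z = 14 − 6 = 8.
Total constituent mass: 6 × 1.007276 + 8 × 1.0086649 = 14.1129752 u
Mass defect Δm = 14.1129752 − 13.99995 = 0.1130252 u
Binding energy = Δm·c² = 0.1130252 × 931.494 MeV/u = 105.282 MeV
BE/A = 105.282 MeV / 14 = 7.520 MeV/nucleon

7.52 MeV/nucleon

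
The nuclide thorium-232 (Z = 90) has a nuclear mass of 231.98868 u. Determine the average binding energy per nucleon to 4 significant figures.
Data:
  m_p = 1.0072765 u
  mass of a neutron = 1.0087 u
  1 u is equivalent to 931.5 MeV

7.635 MeV/nucleon

Σm = 90·m_p + 142·m_n = 90.6548850 + 143.2354 = 233.8902850 u
The mass defect is 233.8902850 − 231.98868 = 1.9016050 u.
Converting to energy: 1.9016050 u × 931.5 MeV/u = 1771.35 MeV
BE/A = 1771.35 MeV / 232 = 7.635 MeV/nucleon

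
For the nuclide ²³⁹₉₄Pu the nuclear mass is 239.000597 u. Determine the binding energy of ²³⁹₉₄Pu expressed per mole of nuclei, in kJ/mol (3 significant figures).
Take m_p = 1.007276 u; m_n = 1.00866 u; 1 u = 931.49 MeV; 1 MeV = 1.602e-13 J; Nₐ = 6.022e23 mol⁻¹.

1.74e+11 kJ/mol

Mass of separated nucleons = 94(1.007276) + 145(1.00866) = 94.683944 + 146.25570 = 240.939644 u
Δm = 240.939644 − 239.000597 = 1.939047 u
Binding energy = Δm·c² = 1.939047 × 931.49 MeV/u = 1806.20 MeV
Per nucleus in joules: 1806.20 MeV × 1.602e-13 J/MeV = 2.8935e-10 J
Per mole: 2.8935e-10 J × 6.022e23 mol⁻¹ = 1.7425e+14 J/mol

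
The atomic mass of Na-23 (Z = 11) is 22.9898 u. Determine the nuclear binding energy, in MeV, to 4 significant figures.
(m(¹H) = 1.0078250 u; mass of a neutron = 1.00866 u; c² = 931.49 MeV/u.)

186.5 MeV

The nucleus contains 11 protons and 23 − 11 = 12 neutrons.
Σm = 11·m(¹H) + 12·m_n = 11.0860750 + 12.10392 = 23.1899950 u
Δm = 23.1899950 − 22.9898 = 0.2001950 u
Binding energy = Δm·c² = 0.2001950 × 931.49 MeV/u = 186.480 MeV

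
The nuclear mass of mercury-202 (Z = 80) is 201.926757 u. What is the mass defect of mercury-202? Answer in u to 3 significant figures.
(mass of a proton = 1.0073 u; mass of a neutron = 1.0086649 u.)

The nucleus contains 80 protons and 202 − 80 = 122 neutrons.
Total constituent mass: 80 × 1.0073 + 122 × 1.0086649 = 203.6411178 u
Δm = 203.6411178 − 201.926757 = 1.7143608 u

1.71 u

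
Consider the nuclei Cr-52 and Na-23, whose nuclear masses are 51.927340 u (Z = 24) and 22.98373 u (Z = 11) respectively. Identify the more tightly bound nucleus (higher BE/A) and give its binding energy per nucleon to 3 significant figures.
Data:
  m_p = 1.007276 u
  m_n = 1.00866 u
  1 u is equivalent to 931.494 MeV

Cr-52; 8.77 MeV/nucleon

Cr-52: Σm = 24(1.007276) + 28(1.00866) = 52.417104 u; Δm = 0.489764 u; E_B = 456.21 MeV; E_B/A = 8.773 MeV
Na-23: Σm = 11(1.007276) + 12(1.00866) = 23.183956 u; Δm = 0.200226 u; E_B = 186.51 MeV; E_B/A = 8.109 MeV
Cr-52 has the higher binding energy per nucleon, so it is the more tightly bound nucleus.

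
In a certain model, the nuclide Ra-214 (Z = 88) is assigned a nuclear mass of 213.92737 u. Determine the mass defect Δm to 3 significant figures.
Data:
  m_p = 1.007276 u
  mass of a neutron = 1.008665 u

The nucleus contains 88 protons and 214 − 88 = 126 neutrons.
Σm = 88·m_p + 126·m_n = 88.640288 + 127.091790 = 215.732078 u
The mass defect is 215.732078 − 213.92737 = 1.804708 u.

1.80 u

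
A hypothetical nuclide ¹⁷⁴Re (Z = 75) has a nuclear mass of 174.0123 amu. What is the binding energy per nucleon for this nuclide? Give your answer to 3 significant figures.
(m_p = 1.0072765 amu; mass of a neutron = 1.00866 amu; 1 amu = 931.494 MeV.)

7.45 MeV/nucleon

The nucleus contains 75 protons and 174 − 75 = 99 neutrons.
Σm = 75·m_p + 99·m_n = 75.5457375 + 99.85734 = 175.4030775 amu
Mass defect Δm = 175.4030775 − 174.0123 = 1.3907775 amu
E_B = 1.3907775 × 931.494 = 1295.50 MeV
Dividing by A = 174 gives 7.445 MeV per nucleon.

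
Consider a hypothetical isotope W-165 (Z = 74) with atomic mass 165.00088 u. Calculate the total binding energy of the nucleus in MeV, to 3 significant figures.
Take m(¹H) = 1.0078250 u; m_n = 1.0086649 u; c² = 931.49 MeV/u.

1270 MeV

The nucleus contains 74 protons and 165 − 74 = 91 neutrons.
Σm = 74·m(¹H) + 91·m_n = 74.5790500 + 91.7885059 = 166.3675559 u
Mass defect Δm = 166.3675559 − 165.00088 = 1.3666759 u
E_B = 1.3666759 × 931.49 = 1273.04 MeV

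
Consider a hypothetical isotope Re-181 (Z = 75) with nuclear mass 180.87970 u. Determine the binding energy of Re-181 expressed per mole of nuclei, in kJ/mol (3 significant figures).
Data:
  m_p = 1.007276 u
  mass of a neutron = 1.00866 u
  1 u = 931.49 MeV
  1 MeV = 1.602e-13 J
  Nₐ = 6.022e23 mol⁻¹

1.42e+11 kJ/mol

With 75 protons and 106 neutrons (A = 181):
Σm = 75·m_p + 106·m_n = 75.545700 + 106.91796 = 182.463660 u
Δm = 182.463660 − 180.87970 = 1.583960 u
Binding energy = Δm·c² = 1.583960 × 931.49 MeV/u = 1475.44 MeV
Per nucleus in joules: 1475.44 MeV × 1.602e-13 J/MeV = 2.3637e-10 J
Per mole: 2.3637e-10 J × 6.022e23 mol⁻¹ = 1.4234e+14 J/mol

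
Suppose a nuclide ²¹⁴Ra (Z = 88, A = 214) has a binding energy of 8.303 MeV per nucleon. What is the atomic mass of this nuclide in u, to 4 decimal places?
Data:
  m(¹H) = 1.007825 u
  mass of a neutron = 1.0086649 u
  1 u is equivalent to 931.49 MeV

Total binding energy = 214 × 8.303 = 1776.842 MeV
Mass defect = 1776.842 MeV / (931.49 MeV/u) = 1.907527 u
Constituent mass = 88(1.007825) + 126(1.0086649) = 215.7803774 u
Atomic mass = 215.7803774 − 1.907527 = 213.8728504 u ≈ 213.8729 u (to 4 decimal places)

213.8729 u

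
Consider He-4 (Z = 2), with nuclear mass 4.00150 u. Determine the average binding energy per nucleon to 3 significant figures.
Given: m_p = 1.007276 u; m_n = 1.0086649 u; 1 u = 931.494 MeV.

7.08 MeV/nucleon

Z = 2, so N = A − Z = 4 − 2 = 2.
Mass of separated nucleons = 2(1.007276) + 2(1.0086649) = 2.014552 + 2.0173298 = 4.0318818 u
Δm = 4.0318818 − 4.00150 = 0.0303818 u
Binding energy = Δm·c² = 0.0303818 × 931.494 MeV/u = 28.3005 MeV
Per nucleon: 28.3005 / 4 = 7.075 MeV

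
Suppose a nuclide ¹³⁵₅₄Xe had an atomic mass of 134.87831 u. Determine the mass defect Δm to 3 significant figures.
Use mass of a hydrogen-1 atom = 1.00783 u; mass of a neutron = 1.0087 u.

The nucleus contains 54 protons and 135 − 54 = 81 neutrons.
Σm = 54·m(¹H) + 81·m_n = 54.42282 + 81.7047 = 136.12752 u
Mass defect Δm = 136.12752 − 134.87831 = 1.24921 u

1.25 u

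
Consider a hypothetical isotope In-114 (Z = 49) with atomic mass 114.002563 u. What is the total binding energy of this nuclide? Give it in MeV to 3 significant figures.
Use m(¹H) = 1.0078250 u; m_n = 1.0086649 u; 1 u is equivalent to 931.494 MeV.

Σm = 49·m(¹H) + 65·m_n = 49.3834250 + 65.5632185 = 114.9466435 u
Δm = 114.9466435 − 114.002563 = 0.9440805 u
E_B = 0.9440805 × 931.494 = 879.405 MeV

879 MeV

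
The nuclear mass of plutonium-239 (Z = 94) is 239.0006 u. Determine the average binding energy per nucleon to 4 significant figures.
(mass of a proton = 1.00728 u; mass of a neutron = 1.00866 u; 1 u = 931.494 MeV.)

With 94 protons and 145 neutrons (A = 239):
Total constituent mass: 94 × 1.00728 + 145 × 1.00866 = 240.94002 u
Mass defect Δm = 240.94002 − 239.0006 = 1.93942 u
Binding energy = Δm·c² = 1.93942 × 931.494 MeV/u = 1806.56 MeV
BE/A = 1806.56 MeV / 239 = 7.559 MeV/nucleon

7.559 MeV/nucleon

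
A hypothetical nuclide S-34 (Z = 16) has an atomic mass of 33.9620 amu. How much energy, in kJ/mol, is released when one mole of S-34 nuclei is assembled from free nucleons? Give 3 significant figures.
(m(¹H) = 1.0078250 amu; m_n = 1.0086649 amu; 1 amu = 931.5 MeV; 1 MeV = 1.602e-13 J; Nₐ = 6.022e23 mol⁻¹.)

2.87e+10 kJ/mol

With 16 protons and 18 neutrons (A = 34):
Total constituent mass: 16 × 1.0078250 + 18 × 1.0086649 = 34.2811682 amu
Mass defect Δm = 34.2811682 − 33.9620 = 0.3191682 amu
Binding energy = Δm·c² = 0.3191682 × 931.5 MeV/amu = 297.305 MeV
Per nucleus in joules: 297.305 MeV × 1.602e-13 J/MeV = 4.7628e-11 J
Per mole: 4.7628e-11 J × 6.022e23 mol⁻¹ = 2.8682e+13 J/mol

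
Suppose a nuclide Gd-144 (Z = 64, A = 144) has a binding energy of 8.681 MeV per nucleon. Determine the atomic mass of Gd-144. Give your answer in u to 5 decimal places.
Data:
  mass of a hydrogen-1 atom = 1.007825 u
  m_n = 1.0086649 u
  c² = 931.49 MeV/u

143.85199 u

Total binding energy = 144 × 8.681 = 1250.064 MeV
Mass defect = 1250.064 MeV / (931.49 MeV/u) = 1.3420047 u
Constituent mass = 64(1.007825) + 80(1.0086649) = 145.1939920 u
Atomic mass = 145.1939920 − 1.3420047 = 143.8519873 u ≈ 143.85199 u (to 5 decimal places)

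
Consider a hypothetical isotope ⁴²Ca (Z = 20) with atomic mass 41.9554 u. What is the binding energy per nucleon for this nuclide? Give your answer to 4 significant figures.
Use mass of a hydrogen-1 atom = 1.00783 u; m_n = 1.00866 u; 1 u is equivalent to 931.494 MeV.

Total constituent mass: 20 × 1.00783 + 22 × 1.00866 = 42.34712 u
Δm = 42.34712 − 41.9554 = 0.39172 u
Converting to energy: 0.39172 u × 931.494 MeV/u = 364.885 MeV
Dividing by A = 42 gives 8.688 MeV per nucleon.

8.688 MeV/nucleon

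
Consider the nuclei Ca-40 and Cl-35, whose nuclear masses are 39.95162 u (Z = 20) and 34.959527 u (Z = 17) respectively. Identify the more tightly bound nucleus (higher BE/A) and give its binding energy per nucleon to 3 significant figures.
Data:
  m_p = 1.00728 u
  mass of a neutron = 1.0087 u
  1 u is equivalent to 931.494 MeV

Ca-40; 8.57 MeV/nucleon

Ca-40: Σm = 20(1.00728) + 20(1.0087) = 40.31960 u; Δm = 0.36798 u; E_B = 342.77 MeV; E_B/A = 8.569 MeV
Cl-35: Σm = 17(1.00728) + 18(1.0087) = 35.28036 u; Δm = 0.320833 u; E_B = 298.85 MeV; E_B/A = 8.539 MeV
Ca-40 has the higher binding energy per nucleon, so it is the more tightly bound nucleus.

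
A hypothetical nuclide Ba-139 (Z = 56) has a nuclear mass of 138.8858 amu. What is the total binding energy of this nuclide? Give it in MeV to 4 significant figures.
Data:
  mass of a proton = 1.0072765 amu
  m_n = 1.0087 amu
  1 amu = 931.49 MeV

Σm = 56·m_p + 83·m_n = 56.4074840 + 83.7221 = 140.1295840 amu
The mass defect is 140.1295840 − 138.8858 = 1.2437840 amu.
Converting to energy: 1.2437840 amu × 931.49 MeV/amu = 1158.57 MeV

1159 MeV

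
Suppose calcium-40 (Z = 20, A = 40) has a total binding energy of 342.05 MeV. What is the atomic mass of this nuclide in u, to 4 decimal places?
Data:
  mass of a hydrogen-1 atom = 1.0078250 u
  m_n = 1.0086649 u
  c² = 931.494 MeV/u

Mass defect = 342.05 MeV / (931.494 MeV/u) = 0.367206 u
Constituent mass = 20(1.0078250) + 20(1.0086649) = 40.3297980 u
Atomic mass = 40.3297980 − 0.367206 = 39.9625920 u ≈ 39.9626 u (to 4 decimal places)

39.9626 u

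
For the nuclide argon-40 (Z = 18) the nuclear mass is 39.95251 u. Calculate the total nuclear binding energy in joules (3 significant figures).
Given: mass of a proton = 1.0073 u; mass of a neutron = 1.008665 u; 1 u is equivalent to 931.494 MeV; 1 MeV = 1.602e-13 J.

5.51e-11 J

Z = 18, so N = A − Z = 40 − 18 = 22.
Total constituent mass: 18 × 1.0073 + 22 × 1.008665 = 40.322030 u
Δm = 40.322030 − 39.95251 = 0.369520 u
E_B = 0.369520 × 931.494 = 344.206 MeV
In joules: 344.206 MeV × 1.602e-13 J/MeV = 5.5142e-11 J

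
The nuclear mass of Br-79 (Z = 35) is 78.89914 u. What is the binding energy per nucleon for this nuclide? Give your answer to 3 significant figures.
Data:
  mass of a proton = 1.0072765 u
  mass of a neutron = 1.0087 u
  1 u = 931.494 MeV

Total constituent mass: 35 × 1.0072765 + 44 × 1.0087 = 79.6374775 u
The mass defect is 79.6374775 − 78.89914 = 0.7383375 u.
E_B = 0.7383375 × 931.494 = 687.757 MeV
Dividing by A = 79 gives 8.706 MeV per nucleon.

8.71 MeV/nucleon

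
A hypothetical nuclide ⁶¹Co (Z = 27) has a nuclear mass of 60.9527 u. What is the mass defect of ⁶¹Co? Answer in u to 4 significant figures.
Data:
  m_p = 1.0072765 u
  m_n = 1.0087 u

0.5396 u

With 27 protons and 34 neutrons (A = 61):
Mass of separated nucleons = 27(1.0072765) + 34(1.0087) = 27.1964655 + 34.2958 = 61.4922655 u
Mass defect Δm = 61.4922655 − 60.9527 = 0.5395655 u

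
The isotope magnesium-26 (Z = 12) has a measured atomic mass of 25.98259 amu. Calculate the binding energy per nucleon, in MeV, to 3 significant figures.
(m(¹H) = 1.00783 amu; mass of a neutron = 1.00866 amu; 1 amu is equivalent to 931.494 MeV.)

8.33 MeV/nucleon

Z = 12, so N = A − Z = 26 − 12 = 14.
Mass of separated nucleons = 12(1.00783) + 14(1.00866) = 12.09396 + 14.12124 = 26.21520 amu
The mass defect is 26.21520 − 25.98259 = 0.23261 amu.
Converting to energy: 0.23261 amu × 931.494 MeV/amu = 216.675 MeV
Dividing by A = 26 gives 8.334 MeV per nucleon.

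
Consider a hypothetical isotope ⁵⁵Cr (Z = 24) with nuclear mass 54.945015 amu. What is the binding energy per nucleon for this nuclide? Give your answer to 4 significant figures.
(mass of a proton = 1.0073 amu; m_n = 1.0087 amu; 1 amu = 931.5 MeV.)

8.466 MeV/nucleon

With 24 protons and 31 neutrons (A = 55):
Total constituent mass: 24 × 1.0073 + 31 × 1.0087 = 55.4449 amu
Mass defect Δm = 55.4449 − 54.945015 = 0.499885 amu
Binding energy = Δm·c² = 0.499885 × 931.5 MeV/amu = 465.643 MeV
Dividing by A = 55 gives 8.466 MeV per nucleon.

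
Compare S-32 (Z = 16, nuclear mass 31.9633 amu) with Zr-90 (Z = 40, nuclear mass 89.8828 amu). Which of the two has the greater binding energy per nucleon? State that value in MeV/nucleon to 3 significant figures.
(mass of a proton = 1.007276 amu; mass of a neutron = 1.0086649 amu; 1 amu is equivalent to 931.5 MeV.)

Zr-90; 8.71 MeV/nucleon

S-32: Σm = 16(1.007276) + 16(1.0086649) = 32.2550544 amu; Δm = 0.2917544 amu; E_B = 271.77 MeV; E_B/A = 8.493 MeV
Zr-90: Σm = 40(1.007276) + 50(1.0086649) = 90.7242850 amu; Δm = 0.8414850 amu; E_B = 783.84 MeV; E_B/A = 8.709 MeV
Zr-90 has the higher binding energy per nucleon, so it is the more tightly bound nucleus.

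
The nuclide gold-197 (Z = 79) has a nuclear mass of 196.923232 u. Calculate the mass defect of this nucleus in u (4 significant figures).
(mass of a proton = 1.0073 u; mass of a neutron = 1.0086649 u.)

1.676 u

The nucleus contains 79 protons and 197 − 79 = 118 neutrons.
Σm = 79·m_p + 118·m_n = 79.5767 + 119.0224582 = 198.5991582 u
The mass defect is 198.5991582 − 196.923232 = 1.6759262 u.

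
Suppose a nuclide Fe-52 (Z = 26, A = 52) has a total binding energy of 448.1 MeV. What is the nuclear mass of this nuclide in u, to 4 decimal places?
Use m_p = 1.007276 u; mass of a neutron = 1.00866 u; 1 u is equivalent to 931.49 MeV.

51.9333 u

Mass defect = 448.1 MeV / (931.49 MeV/u) = 0.481057 u
Constituent mass = 26(1.007276) + 26(1.00866) = 52.414336 u
Nuclear mass = 52.414336 − 0.481057 = 51.933279 u ≈ 51.9333 u (to 4 decimal places)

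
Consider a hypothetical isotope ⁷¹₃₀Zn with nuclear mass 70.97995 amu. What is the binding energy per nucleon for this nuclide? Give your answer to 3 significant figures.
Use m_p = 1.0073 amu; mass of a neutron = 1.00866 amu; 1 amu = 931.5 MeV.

Mass of separated nucleons = 30(1.0073) + 41(1.00866) = 30.2190 + 41.35506 = 71.57406 amu
Δm = 71.57406 − 70.97995 = 0.59411 amu
E_B = 0.59411 × 931.5 = 553.4135 MeV
Per nucleon: 553.4135 / 71 = 7.7946 MeV

7.79 MeV/nucleon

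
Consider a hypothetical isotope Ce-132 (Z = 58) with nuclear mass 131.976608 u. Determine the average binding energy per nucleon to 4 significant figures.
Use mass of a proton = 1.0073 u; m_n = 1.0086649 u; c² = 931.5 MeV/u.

Z = 58, so N = A − Z = 132 − 58 = 74.
Total constituent mass: 58 × 1.0073 + 74 × 1.0086649 = 133.0646026 u
Δm = 133.0646026 − 131.976608 = 1.0879946 u
Binding energy = Δm·c² = 1.0879946 × 931.5 MeV/u = 1013.47 MeV
Per nucleon: 1013.47 / 132 = 7.678 MeV

7.678 MeV/nucleon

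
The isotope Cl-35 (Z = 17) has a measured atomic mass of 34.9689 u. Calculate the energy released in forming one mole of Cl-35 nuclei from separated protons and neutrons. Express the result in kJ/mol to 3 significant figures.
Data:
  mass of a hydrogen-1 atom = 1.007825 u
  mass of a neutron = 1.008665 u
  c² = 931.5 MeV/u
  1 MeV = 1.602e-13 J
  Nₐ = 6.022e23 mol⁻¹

2.88e+10 kJ/mol

The nucleus contains 17 protons and 35 − 17 = 18 neutrons.
Total constituent mass: 17 × 1.007825 + 18 × 1.008665 = 35.288995 u
Δm = 35.288995 − 34.9689 = 0.320095 u
E_B = 0.320095 × 931.5 = 298.168 MeV
Per nucleus in joules: 298.168 MeV × 1.602e-13 J/MeV = 4.7767e-11 J
Per mole: 4.7767e-11 J × 6.022e23 mol⁻¹ = 2.8765e+13 J/mol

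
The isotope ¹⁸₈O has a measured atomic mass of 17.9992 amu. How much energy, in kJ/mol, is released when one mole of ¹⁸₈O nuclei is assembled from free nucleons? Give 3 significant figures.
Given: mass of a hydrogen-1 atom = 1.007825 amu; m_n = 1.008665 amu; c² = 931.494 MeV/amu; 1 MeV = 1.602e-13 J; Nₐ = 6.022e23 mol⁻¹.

With 8 protons and 10 neutrons (A = 18):
Total constituent mass: 8 × 1.007825 + 10 × 1.008665 = 18.149250 amu
The mass defect is 18.149250 − 17.9992 = 0.150050 amu.
E_B = 0.150050 × 931.494 = 139.771 MeV
Per nucleus in joules: 139.771 MeV × 1.602e-13 J/MeV = 2.2391e-11 J
Per mole: 2.2391e-11 J × 6.022e23 mol⁻¹ = 1.3484e+13 J/mol

1.35e+10 kJ/mol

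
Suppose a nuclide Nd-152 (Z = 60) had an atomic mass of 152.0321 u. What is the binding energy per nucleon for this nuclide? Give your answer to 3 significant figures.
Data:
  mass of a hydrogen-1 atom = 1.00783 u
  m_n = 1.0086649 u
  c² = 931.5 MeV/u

Σm = 60·m(¹H) + 92·m_n = 60.46980 + 92.7971708 = 153.2669708 u
The mass defect is 153.2669708 − 152.0321 = 1.2348708 u.
E_B = 1.2348708 × 931.5 = 1150.28 MeV
Dividing by A = 152 gives 7.568 MeV per nucleon.

7.57 MeV/nucleon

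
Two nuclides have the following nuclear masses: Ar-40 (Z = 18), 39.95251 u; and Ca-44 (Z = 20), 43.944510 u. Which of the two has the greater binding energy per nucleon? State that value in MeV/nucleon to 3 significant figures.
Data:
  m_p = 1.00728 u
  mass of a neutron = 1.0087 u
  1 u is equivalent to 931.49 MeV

Ar-40: Σm = 18(1.00728) + 22(1.0087) = 40.32244 u; Δm = 0.36993 u; E_B = 344.586 MeV; E_B/A = 8.6147 MeV
Ca-44: Σm = 20(1.00728) + 24(1.0087) = 44.35440 u; Δm = 0.409890 u; E_B = 381.808 MeV; E_B/A = 8.677 MeV
Ca-44 has the higher binding energy per nucleon, so it is the more tightly bound nucleus.

Ca-44; 8.68 MeV/nucleon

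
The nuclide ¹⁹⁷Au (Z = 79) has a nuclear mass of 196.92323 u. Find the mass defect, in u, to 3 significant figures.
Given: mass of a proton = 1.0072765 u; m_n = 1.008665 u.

1.67 u

Z = 79, so N = A − Z = 197 − 79 = 118.
Σm = 79·m_p + 118·m_n = 79.5748435 + 119.022470 = 198.5973135 u
Mass defect Δm = 198.5973135 − 196.92323 = 1.6740835 u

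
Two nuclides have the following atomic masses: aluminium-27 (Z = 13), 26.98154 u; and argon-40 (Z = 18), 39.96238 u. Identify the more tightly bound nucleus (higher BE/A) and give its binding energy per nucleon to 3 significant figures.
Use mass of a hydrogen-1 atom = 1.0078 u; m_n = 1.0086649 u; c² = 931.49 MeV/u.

argon-40; 8.58 MeV/nucleon

aluminium-27: Σm = 13(1.0078) + 14(1.0086649) = 27.2227086 u; Δm = 0.2411686 u; E_B = 224.65 MeV; E_B/A = 8.320 MeV
argon-40: Σm = 18(1.0078) + 22(1.0086649) = 40.3310278 u; Δm = 0.3686478 u; E_B = 343.39 MeV; E_B/A = 8.5848 MeV
argon-40 has the higher binding energy per nucleon, so it is the more tightly bound nucleus.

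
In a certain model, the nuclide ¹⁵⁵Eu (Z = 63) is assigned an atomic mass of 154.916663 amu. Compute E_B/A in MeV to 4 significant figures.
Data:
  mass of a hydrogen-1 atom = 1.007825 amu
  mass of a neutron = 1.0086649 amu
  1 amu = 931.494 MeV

The nucleus contains 63 protons and 155 − 63 = 92 neutrons.
Mass of separated nucleons = 63(1.007825) + 92(1.0086649) = 63.492975 + 92.7971708 = 156.2901458 amu
Δm = 156.2901458 − 154.916663 = 1.3734828 amu
Binding energy = Δm·c² = 1.3734828 × 931.494 MeV/amu = 1279.39 MeV
Dividing by A = 155 gives 8.254 MeV per nucleon.

8.254 MeV/nucleon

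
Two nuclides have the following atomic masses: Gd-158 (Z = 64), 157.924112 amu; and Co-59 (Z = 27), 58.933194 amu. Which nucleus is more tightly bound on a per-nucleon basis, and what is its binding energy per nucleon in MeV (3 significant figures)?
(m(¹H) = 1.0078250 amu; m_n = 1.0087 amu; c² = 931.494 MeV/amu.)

Gd-158: Σm = 64(1.0078250) + 94(1.0087) = 159.3186000 amu; Δm = 1.3944880 amu; E_B = 1298.96 MeV; E_B/A = 8.221 MeV
Co-59: Σm = 27(1.0078250) + 32(1.0087) = 59.4896750 amu; Δm = 0.5564810 amu; E_B = 518.36 MeV; E_B/A = 8.786 MeV
Co-59 has the higher binding energy per nucleon, so it is the more tightly bound nucleus.

Co-59; 8.79 MeV/nucleon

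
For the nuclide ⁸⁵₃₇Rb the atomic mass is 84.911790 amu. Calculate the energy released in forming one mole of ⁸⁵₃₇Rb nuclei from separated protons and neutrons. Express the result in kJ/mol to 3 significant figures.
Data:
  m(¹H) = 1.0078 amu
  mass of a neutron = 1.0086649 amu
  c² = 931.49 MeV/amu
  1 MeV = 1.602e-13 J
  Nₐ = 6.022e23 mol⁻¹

7.12e+10 kJ/mol

The nucleus contains 37 protons and 85 − 37 = 48 neutrons.
Total constituent mass: 37 × 1.0078 + 48 × 1.0086649 = 85.7045152 amu
The mass defect is 85.7045152 − 84.911790 = 0.7927252 amu.
Binding energy = Δm·c² = 0.7927252 × 931.49 MeV/amu = 738.416 MeV
Per nucleus in joules: 738.416 MeV × 1.602e-13 J/MeV = 1.1829e-10 J
Per mole: 1.1829e-10 J × 6.022e23 mol⁻¹ = 7.1234e+13 J/mol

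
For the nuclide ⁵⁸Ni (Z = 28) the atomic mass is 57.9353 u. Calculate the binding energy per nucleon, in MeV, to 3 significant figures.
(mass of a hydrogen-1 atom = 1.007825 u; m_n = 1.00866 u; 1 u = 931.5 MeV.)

8.73 MeV/nucleon

The nucleus contains 28 protons and 58 − 28 = 30 neutrons.
Total constituent mass: 28 × 1.007825 + 30 × 1.00866 = 58.478900 u
Mass defect Δm = 58.478900 − 57.9353 = 0.543600 u
Binding energy = Δm·c² = 0.543600 × 931.5 MeV/u = 506.363 MeV
BE/A = 506.363 MeV / 58 = 8.730 MeV/nucleon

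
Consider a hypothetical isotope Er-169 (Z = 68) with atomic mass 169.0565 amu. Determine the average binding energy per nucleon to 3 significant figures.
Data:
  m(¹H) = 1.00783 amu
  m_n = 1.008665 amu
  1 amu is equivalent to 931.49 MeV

With 68 protons and 101 neutrons (A = 169):
Total constituent mass: 68 × 1.00783 + 101 × 1.008665 = 170.407605 amu
Δm = 170.407605 − 169.0565 = 1.351105 amu
E_B = 1.351105 × 931.49 = 1258.54 MeV
Per nucleon: 1258.54 / 169 = 7.447 MeV

7.45 MeV/nucleon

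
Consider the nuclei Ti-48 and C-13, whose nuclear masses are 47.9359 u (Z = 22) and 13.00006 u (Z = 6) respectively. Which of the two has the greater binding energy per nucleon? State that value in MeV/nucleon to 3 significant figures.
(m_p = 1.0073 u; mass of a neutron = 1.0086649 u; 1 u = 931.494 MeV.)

Ti-48; 8.73 MeV/nucleon

Ti-48: Σm = 22(1.0073) + 26(1.0086649) = 48.3858874 u; Δm = 0.4499874 u; E_B = 419.16 MeV; E_B/A = 8.733 MeV
C-13: Σm = 6(1.0073) + 7(1.0086649) = 13.1044543 u; Δm = 0.1043943 u; E_B = 97.243 MeV; E_B/A = 7.480 MeV
Ti-48 has the higher binding energy per nucleon, so it is the more tightly bound nucleus.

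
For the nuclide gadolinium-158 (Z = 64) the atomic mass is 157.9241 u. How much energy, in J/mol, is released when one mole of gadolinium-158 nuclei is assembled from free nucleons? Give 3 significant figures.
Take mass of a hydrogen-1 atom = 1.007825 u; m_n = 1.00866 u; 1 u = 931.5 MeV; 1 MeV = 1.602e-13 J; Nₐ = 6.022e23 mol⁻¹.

1.25e+14 J/mol

Σm = 64·m(¹H) + 94·m_n = 64.500800 + 94.81404 = 159.314840 u
Mass defect Δm = 159.314840 − 157.9241 = 1.390740 u
Converting to energy: 1.390740 u × 931.5 MeV/u = 1295.47 MeV
Per nucleus in joules: 1295.47 MeV × 1.602e-13 J/MeV = 2.0753e-10 J
Per mole: 2.0753e-10 J × 6.022e23 mol⁻¹ = 1.2497e+14 J/mol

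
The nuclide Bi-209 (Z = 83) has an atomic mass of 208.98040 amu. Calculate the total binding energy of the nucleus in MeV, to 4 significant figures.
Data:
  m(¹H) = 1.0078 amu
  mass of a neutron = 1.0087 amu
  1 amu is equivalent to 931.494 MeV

1642 MeV

Total constituent mass: 83 × 1.0078 + 126 × 1.0087 = 210.7436 amu
Δm = 210.7436 − 208.98040 = 1.76320 amu
Converting to energy: 1.76320 amu × 931.494 MeV/amu = 1642.41 MeV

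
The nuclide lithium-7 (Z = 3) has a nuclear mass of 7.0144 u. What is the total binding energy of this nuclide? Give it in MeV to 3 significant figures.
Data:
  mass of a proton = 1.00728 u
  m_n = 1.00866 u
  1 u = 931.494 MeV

39.2 MeV

Z = 3, so N = A − Z = 7 − 3 = 4.
Total constituent mass: 3 × 1.00728 + 4 × 1.00866 = 7.05648 u
The mass defect is 7.05648 − 7.0144 = 0.04208 u.
Binding energy = Δm·c² = 0.04208 × 931.494 MeV/u = 39.1973 MeV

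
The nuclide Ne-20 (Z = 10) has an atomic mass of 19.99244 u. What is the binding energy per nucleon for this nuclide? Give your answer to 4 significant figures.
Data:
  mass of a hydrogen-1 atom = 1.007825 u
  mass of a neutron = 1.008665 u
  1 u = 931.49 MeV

The nucleus contains 10 protons and 20 − 10 = 10 neutrons.
Mass of separated nucleons = 10(1.007825) + 10(1.008665) = 10.078250 + 10.086650 = 20.164900 u
The mass defect is 20.164900 − 19.99244 = 0.172460 u.
E_B = 0.172460 × 931.49 = 160.645 MeV
BE/A = 160.645 MeV / 20 = 8.032 MeV/nucleon

8.032 MeV/nucleon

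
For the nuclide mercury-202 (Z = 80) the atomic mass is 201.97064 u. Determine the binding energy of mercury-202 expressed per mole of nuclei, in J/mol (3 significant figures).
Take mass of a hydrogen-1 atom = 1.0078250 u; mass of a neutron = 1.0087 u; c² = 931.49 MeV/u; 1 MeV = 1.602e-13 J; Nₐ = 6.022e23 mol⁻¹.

The nucleus contains 80 protons and 202 − 80 = 122 neutrons.
Σm = 80·m(¹H) + 122·m_n = 80.6260000 + 123.0614 = 203.6874000 u
Δm = 203.6874000 − 201.97064 = 1.7167600 u
Converting to energy: 1.7167600 u × 931.49 MeV/u = 1599.14 MeV
Per nucleus in joules: 1599.14 MeV × 1.602e-13 J/MeV = 2.5618e-10 J
Per mole: 2.5618e-10 J × 6.022e23 mol⁻¹ = 1.5427e+14 J/mol

1.54e+14 J/mol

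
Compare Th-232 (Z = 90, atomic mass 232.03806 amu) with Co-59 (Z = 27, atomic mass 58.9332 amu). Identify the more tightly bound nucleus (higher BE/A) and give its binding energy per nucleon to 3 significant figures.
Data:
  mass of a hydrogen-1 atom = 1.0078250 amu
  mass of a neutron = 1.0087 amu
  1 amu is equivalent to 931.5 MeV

Th-232: Σm = 90(1.0078250) + 142(1.0087) = 233.9396500 amu; Δm = 1.9015900 amu; E_B = 1771.3 MeV; E_B/A = 7.635 MeV
Co-59: Σm = 27(1.0078250) + 32(1.0087) = 59.4896750 amu; Δm = 0.5564750 amu; E_B = 518.36 MeV; E_B/A = 8.786 MeV
Co-59 has the higher binding energy per nucleon, so it is the more tightly bound nucleus.

Co-59; 8.79 MeV/nucleon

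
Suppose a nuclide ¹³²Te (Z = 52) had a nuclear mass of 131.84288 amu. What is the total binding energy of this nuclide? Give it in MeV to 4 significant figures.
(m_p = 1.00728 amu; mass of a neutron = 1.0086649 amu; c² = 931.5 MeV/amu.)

1145 MeV

With 52 protons and 80 neutrons (A = 132):
Mass of separated nucleons = 52(1.00728) + 80(1.0086649) = 52.37856 + 80.6931920 = 133.0717520 amu
The mass defect is 133.0717520 − 131.84288 = 1.2288720 amu.
Binding energy = Δm·c² = 1.2288720 × 931.5 MeV/amu = 1144.69 MeV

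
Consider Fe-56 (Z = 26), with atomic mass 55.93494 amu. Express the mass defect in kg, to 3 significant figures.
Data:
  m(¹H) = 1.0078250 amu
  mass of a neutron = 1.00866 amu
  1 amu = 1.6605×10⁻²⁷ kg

8.77e-28 kg

Σm = 26·m(¹H) + 30·m_n = 26.2034500 + 30.25980 = 56.4632500 amu
Δm = 56.4632500 − 55.93494 = 0.5283100 amu
In SI units: 0.5283100 amu × 1.6605×10⁻²⁷ kg/amu = 8.7726e-28 kg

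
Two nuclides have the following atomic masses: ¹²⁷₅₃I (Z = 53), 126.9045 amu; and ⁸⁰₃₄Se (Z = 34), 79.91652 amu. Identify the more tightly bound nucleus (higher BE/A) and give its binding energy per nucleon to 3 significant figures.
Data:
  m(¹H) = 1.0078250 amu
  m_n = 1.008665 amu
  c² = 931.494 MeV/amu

¹²⁷₅₃I: Σm = 53(1.0078250) + 74(1.008665) = 128.0559350 amu; Δm = 1.1514350 amu; E_B = 1072.55 MeV; E_B/A = 8.445 MeV
⁸⁰₃₄Se: Σm = 34(1.0078250) + 46(1.008665) = 80.6646400 amu; Δm = 0.7481200 amu; E_B = 696.87 MeV; E_B/A = 8.711 MeV
⁸⁰₃₄Se has the higher binding energy per nucleon, so it is the more tightly bound nucleus.

⁸⁰₃₄Se; 8.71 MeV/nucleon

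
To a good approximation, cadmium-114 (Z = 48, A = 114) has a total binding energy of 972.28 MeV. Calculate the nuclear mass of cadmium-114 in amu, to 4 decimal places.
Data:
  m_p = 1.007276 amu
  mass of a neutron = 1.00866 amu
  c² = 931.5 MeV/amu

Mass defect = 972.28 MeV / (931.5 MeV/amu) = 1.043779 amu
Constituent mass = 48(1.007276) + 66(1.00866) = 114.920808 amu
Nuclear mass = 114.920808 − 1.043779 = 113.877029 amu ≈ 113.8770 amu (to 4 decimal places)

113.8770 amu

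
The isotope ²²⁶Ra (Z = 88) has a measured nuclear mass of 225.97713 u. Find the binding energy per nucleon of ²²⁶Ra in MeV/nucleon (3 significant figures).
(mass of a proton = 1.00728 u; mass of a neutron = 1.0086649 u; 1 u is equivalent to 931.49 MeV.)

The nucleus contains 88 protons and 226 − 88 = 138 neutrons.
Σm = 88·m_p + 138·m_n = 88.64064 + 139.1957562 = 227.8363962 u
The mass defect is 227.8363962 − 225.97713 = 1.8592662 u.
Binding energy = Δm·c² = 1.8592662 × 931.49 MeV/u = 1731.89 MeV
BE/A = 1731.89 MeV / 226 = 7.663 MeV/nucleon

7.66 MeV/nucleon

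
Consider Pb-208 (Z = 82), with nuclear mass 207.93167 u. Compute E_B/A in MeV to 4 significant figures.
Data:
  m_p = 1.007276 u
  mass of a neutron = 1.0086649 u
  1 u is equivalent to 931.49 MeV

The nucleus contains 82 protons and 208 − 82 = 126 neutrons.
Σm = 82·m_p + 126·m_n = 82.596632 + 127.0917774 = 209.6884094 u
Δm = 209.6884094 − 207.93167 = 1.7567394 u
Binding energy = Δm·c² = 1.7567394 × 931.49 MeV/u = 1636.39 MeV
Per nucleon: 1636.39 / 208 = 7.867 MeV

7.867 MeV/nucleon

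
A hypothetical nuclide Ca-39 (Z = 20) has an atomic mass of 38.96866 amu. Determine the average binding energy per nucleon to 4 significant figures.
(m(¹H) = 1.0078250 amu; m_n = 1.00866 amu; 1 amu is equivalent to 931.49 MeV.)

Total constituent mass: 20 × 1.0078250 + 19 × 1.00866 = 39.3210400 amu
Mass defect Δm = 39.3210400 − 38.96866 = 0.3523800 amu
Converting to energy: 0.3523800 amu × 931.49 MeV/amu = 328.238 MeV
Dividing by A = 39 gives 8.416 MeV per nucleon.

8.416 MeV/nucleon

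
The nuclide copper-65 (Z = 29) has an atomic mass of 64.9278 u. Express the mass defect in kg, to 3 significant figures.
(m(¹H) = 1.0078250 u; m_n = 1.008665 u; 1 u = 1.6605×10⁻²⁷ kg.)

Z = 29, so N = A − Z = 65 − 29 = 36.
Σm = 29·m(¹H) + 36·m_n = 29.2269250 + 36.311940 = 65.5388650 u
The mass defect is 65.5388650 − 64.9278 = 0.6110650 u.
In SI units: 0.6110650 u × 1.6605×10⁻²⁷ kg/u = 1.0147e-27 kg

1.01e-27 kg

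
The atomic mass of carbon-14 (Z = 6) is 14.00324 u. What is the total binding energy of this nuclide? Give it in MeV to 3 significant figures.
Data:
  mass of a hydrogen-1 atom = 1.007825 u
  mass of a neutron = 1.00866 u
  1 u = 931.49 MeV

Total constituent mass: 6 × 1.007825 + 8 × 1.00866 = 14.116230 u
Mass defect Δm = 14.116230 − 14.00324 = 0.112990 u
E_B = 0.112990 × 931.49 = 105.249 MeV

105 MeV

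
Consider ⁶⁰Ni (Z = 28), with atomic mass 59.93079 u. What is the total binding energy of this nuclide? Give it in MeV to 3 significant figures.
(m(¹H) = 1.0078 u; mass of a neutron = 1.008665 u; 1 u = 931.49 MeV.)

526 MeV

The nucleus contains 28 protons and 60 − 28 = 32 neutrons.
Σm = 28·m(¹H) + 32·m_n = 28.2184 + 32.277280 = 60.495680 u
Δm = 60.495680 − 59.93079 = 0.564890 u
E_B = 0.564890 × 931.49 = 526.189 MeV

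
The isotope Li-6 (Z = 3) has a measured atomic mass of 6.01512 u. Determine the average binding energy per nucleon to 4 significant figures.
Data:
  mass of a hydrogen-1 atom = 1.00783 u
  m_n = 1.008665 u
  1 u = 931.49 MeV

Σm = 3·m(¹H) + 3·m_n = 3.02349 + 3.025995 = 6.049485 u
The mass defect is 6.049485 − 6.01512 = 0.034365 u.
Converting to energy: 0.034365 u × 931.49 MeV/u = 32.0107 MeV
Dividing by A = 6 gives 5.335 MeV per nucleon.

5.335 MeV/nucleon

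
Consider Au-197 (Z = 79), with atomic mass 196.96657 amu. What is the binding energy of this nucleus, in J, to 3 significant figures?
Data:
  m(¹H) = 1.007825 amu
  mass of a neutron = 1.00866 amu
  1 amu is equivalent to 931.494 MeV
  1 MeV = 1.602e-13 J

The nucleus contains 79 protons and 197 − 79 = 118 neutrons.
Mass of separated nucleons = 79(1.007825) + 118(1.00866) = 79.618175 + 119.02188 = 198.640055 amu
The mass defect is 198.640055 − 196.96657 = 1.673485 amu.
Converting to energy: 1.673485 amu × 931.494 MeV/amu = 1558.84 MeV
In joules: 1558.84 MeV × 1.602e-13 J/MeV = 2.4973e-10 J

2.50e-10 J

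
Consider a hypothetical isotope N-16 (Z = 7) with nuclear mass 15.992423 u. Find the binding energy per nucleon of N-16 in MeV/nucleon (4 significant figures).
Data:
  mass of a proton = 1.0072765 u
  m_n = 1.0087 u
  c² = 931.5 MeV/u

7.965 MeV/nucleon

The nucleus contains 7 protons and 16 − 7 = 9 neutrons.
Σm = 7·m_p + 9·m_n = 7.0509355 + 9.0783 = 16.1292355 u
The mass defect is 16.1292355 − 15.992423 = 0.1368125 u.
Converting to energy: 0.1368125 u × 931.5 MeV/u = 127.441 MeV
Dividing by A = 16 gives 7.965 MeV per nucleon.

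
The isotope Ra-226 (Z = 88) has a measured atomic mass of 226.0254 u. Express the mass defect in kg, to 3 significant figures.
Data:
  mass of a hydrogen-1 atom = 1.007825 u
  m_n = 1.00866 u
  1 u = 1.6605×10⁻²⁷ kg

3.09e-27 kg

Total constituent mass: 88 × 1.007825 + 138 × 1.00866 = 227.883680 u
The mass defect is 227.883680 − 226.0254 = 1.858280 u.
In SI units: 1.858280 u × 1.6605×10⁻²⁷ kg/u = 3.0857e-27 kg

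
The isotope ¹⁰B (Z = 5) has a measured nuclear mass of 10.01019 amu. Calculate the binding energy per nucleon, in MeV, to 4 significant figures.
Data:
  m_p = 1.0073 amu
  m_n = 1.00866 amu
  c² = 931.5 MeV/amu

With 5 protons and 5 neutrons (A = 10):
Total constituent mass: 5 × 1.0073 + 5 × 1.00866 = 10.07980 amu
The mass defect is 10.07980 − 10.01019 = 0.06961 amu.
Converting to energy: 0.06961 amu × 931.5 MeV/amu = 64.8417 MeV
Dividing by A = 10 gives 6.484 MeV per nucleon.

6.484 MeV/nucleon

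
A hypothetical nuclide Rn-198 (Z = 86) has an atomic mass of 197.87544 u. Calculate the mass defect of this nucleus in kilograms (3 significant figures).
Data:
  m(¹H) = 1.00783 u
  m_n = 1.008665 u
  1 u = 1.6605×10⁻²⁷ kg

With 86 protons and 112 neutrons (A = 198):
Σm = 86·m(¹H) + 112·m_n = 86.67338 + 112.970480 = 199.643860 u
The mass defect is 199.643860 − 197.87544 = 1.768420 u.
In SI units: 1.768420 u × 1.6605×10⁻²⁷ kg/u = 2.9365e-27 kg

2.94e-27 kg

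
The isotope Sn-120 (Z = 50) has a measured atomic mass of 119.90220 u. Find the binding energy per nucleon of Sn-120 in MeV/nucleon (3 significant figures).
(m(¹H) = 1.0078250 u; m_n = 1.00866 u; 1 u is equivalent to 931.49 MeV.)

Mass of separated nucleons = 50(1.0078250) + 70(1.00866) = 50.3912500 + 70.60620 = 120.9974500 u
The mass defect is 120.9974500 − 119.90220 = 1.0952500 u.
Converting to energy: 1.0952500 u × 931.49 MeV/u = 1020.21 MeV
Per nucleon: 1020.21 / 120 = 8.502 MeV

8.50 MeV/nucleon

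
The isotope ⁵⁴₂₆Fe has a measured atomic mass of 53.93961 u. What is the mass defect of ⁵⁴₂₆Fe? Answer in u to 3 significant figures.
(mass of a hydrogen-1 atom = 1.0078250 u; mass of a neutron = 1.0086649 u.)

Mass of separated nucleons = 26(1.0078250) + 28(1.0086649) = 26.2034500 + 28.2426172 = 54.4460672 u
The mass defect is 54.4460672 − 53.93961 = 0.5064572 u.

0.506 u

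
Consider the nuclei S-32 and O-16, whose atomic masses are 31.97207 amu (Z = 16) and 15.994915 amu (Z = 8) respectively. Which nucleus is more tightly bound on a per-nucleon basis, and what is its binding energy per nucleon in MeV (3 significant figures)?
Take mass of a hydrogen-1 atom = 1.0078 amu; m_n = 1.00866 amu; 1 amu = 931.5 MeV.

S-32; 8.48 MeV/nucleon

S-32: Σm = 16(1.0078) + 16(1.00866) = 32.26336 amu; Δm = 0.29129 amu; E_B = 271.34 MeV; E_B/A = 8.479 MeV
O-16: Σm = 8(1.0078) + 8(1.00866) = 16.13168 amu; Δm = 0.136765 amu; E_B = 127.397 MeV; E_B/A = 7.962 MeV
S-32 has the higher binding energy per nucleon, so it is the more tightly bound nucleus.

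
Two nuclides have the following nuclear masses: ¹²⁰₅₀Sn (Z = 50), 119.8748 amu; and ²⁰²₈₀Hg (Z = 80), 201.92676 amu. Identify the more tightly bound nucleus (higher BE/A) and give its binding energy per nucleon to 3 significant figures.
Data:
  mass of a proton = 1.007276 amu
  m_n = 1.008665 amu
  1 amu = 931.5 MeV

¹²⁰₅₀Sn: Σm = 50(1.007276) + 70(1.008665) = 120.970350 amu; Δm = 1.095550 amu; E_B = 1020.5 MeV; E_B/A = 8.504 MeV
²⁰²₈₀Hg: Σm = 80(1.007276) + 122(1.008665) = 203.639210 amu; Δm = 1.712450 amu; E_B = 1595.1 MeV; E_B/A = 7.897 MeV
¹²⁰₅₀Sn has the higher binding energy per nucleon, so it is the more tightly bound nucleus.

¹²⁰₅₀Sn; 8.50 MeV/nucleon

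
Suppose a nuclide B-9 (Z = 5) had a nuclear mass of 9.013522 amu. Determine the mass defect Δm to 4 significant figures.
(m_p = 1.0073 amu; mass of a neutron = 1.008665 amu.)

The nucleus contains 5 protons and 9 − 5 = 4 neutrons.
Σm = 5·m_p + 4·m_n = 5.0365 + 4.034660 = 9.071160 amu
The mass defect is 9.071160 − 9.013522 = 0.057638 amu.

0.05764 amu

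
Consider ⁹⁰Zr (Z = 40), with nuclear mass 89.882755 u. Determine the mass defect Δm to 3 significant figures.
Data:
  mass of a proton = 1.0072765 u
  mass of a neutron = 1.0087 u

0.843 u

Mass of separated nucleons = 40(1.0072765) + 50(1.0087) = 40.2910600 + 50.4350 = 90.7260600 u
The mass defect is 90.7260600 − 89.882755 = 0.8433050 u.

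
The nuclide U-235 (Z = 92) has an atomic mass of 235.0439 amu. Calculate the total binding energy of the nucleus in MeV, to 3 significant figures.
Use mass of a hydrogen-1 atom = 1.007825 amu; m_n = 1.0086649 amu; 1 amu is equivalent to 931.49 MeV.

1780 MeV

With 92 protons and 143 neutrons (A = 235):
Total constituent mass: 92 × 1.007825 + 143 × 1.0086649 = 236.9589807 amu
Δm = 236.9589807 − 235.0439 = 1.9150807 amu
E_B = 1.9150807 × 931.49 = 1783.88 MeV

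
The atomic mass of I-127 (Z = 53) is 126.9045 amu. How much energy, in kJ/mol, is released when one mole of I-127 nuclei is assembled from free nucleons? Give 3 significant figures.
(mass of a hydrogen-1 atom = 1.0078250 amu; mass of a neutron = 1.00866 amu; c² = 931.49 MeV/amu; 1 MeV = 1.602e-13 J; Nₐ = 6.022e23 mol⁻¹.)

Σm = 53·m(¹H) + 74·m_n = 53.4147250 + 74.64084 = 128.0555650 amu
The mass defect is 128.0555650 − 126.9045 = 1.1510650 amu.
Converting to energy: 1.1510650 amu × 931.49 MeV/amu = 1072.21 MeV
Per nucleus in joules: 1072.21 MeV × 1.602e-13 J/MeV = 1.7177e-10 J
Per mole: 1.7177e-10 J × 6.022e23 mol⁻¹ = 1.0344e+14 J/mol

1.03e+11 kJ/mol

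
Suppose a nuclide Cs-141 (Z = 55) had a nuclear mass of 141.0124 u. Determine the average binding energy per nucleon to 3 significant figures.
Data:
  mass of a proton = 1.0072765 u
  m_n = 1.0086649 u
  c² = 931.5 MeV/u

Mass of separated nucleons = 55(1.0072765) + 86(1.0086649) = 55.4002075 + 86.7451814 = 142.1453889 u
Mass defect Δm = 142.1453889 − 141.0124 = 1.1329889 u
Converting to energy: 1.1329889 u × 931.5 MeV/u = 1055.38 MeV
BE/A = 1055.38 MeV / 141 = 7.48496 MeV/nucleon

7.48 MeV/nucleon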